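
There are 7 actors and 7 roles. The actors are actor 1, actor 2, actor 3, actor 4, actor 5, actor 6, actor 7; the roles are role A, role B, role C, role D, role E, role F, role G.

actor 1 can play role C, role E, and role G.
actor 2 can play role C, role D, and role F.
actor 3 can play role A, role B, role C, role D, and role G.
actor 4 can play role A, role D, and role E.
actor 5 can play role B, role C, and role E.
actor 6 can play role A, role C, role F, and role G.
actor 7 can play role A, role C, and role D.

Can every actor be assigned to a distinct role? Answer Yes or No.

Yes

One maximum matching: actor 1→role G, actor 2→role C, actor 3→role A, actor 4→role E, actor 5→role B, actor 6→role F, actor 7→role D.
Every actor is matched, so this is a perfect matching.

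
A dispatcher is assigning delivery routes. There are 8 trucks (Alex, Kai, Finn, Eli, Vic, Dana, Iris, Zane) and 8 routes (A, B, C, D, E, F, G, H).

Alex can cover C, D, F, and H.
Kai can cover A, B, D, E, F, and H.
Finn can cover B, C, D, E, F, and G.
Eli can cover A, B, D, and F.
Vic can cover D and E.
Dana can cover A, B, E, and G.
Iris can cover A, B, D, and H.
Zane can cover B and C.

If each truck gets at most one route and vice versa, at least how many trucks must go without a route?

One maximum matching: Alex–C, Kai–H, Finn–F, Eli–A, Vic–E, Dana–G, Iris–D, Zane–B.
This saturates every truck, so 8 is the maximum.
That matches 8 of the 8, leaving 0 unmatched; no matching can do better.

0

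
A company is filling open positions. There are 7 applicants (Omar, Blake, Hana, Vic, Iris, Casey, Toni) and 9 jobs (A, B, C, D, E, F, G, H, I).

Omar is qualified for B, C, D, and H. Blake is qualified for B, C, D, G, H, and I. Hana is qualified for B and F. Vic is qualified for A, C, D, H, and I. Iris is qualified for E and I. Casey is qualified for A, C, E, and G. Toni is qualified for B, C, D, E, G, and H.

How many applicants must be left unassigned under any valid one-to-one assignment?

One maximum matching: Omar→C, Blake→H, Hana→B, Vic→A, Iris→I, Casey→E, Toni→G.
This saturates every applicant, so 7 is the maximum.
That matches 7 of the 7, leaving 0 unmatched; no matching can do better.

0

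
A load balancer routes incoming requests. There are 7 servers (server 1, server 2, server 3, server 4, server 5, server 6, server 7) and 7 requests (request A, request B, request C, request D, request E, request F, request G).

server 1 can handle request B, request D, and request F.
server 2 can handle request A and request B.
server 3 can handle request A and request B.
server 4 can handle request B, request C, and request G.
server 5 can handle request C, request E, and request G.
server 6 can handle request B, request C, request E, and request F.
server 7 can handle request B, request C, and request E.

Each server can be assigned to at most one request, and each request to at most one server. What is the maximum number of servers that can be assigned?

7

One maximum matching: server 1-request D, server 2-request B, server 3-request A, server 4-request C, server 5-request G, server 6-request F, server 7-request E.
This saturates every server, so 7 is the maximum.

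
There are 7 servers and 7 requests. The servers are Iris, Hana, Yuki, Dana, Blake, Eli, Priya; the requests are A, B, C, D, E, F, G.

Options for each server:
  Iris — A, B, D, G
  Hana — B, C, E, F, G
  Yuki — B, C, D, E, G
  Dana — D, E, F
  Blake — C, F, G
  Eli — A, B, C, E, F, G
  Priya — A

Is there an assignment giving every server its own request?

For example, pair Iris→B, Hana→E, Yuki→C, Dana→D, Blake→F, Eli→G, Priya→A.
All 7 servers are covered.

Yes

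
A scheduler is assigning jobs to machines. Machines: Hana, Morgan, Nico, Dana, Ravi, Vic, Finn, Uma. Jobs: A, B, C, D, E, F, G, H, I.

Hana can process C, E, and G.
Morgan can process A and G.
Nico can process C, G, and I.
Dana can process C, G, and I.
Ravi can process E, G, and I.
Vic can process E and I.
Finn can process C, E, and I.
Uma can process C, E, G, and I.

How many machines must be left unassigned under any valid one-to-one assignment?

One maximum matching: Hana→C, Morgan→A, Nico→I, Dana→G, Ravi→E.
The set {Hana, Nico, Dana, Ravi, Vic, Finn, Uma} has only 4 neighbours ({C, E, G, I}), so by Hall's theorem at most 5 of the 8 machines can be matched.
That matches 5 of the 8, leaving 3 unmatched; no matching can do better.

3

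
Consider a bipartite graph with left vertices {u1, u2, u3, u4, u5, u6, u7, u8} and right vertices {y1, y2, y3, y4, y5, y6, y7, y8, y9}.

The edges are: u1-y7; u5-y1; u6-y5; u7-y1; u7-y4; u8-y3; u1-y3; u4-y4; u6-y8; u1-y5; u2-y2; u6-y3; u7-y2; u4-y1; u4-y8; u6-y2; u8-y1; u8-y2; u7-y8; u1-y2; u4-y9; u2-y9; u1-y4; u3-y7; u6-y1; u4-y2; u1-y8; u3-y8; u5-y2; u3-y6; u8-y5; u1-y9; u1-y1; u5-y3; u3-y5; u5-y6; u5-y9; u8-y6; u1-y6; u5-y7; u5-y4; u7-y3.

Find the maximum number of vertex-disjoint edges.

8

One maximum matching: u1-y4, u2-y2, u3-y8, u4-y9, u5-y7, u6-y1, u7-y3, u8-y6.
All 8 left vertices are matched, so no larger matching exists.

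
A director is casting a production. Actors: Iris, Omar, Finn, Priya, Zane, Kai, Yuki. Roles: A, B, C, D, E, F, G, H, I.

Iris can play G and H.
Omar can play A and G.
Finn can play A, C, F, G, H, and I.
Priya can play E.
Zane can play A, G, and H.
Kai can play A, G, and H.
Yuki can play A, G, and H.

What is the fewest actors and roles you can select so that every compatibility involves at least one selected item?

5

The 5 edges Iris–H, Omar–A, Finn–F, Priya–E, Zane–G form a matching, so any vertex cover needs at least 5 vertices (one per matched edge).
Conversely {Finn, Priya, A, G, H} meets every edge and has exactly 5 vertices, so 5 is optimal.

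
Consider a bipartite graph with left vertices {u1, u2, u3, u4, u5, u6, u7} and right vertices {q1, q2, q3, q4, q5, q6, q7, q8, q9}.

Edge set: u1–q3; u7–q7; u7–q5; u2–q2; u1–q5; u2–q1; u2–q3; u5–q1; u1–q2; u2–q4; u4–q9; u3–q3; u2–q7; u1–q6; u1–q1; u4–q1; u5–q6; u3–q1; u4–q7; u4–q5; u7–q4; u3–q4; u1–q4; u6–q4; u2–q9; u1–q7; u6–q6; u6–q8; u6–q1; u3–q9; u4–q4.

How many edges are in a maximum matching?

7

One maximum matching: u1→q6, u2→q4, u3→q3, u4→q9, u5→q1, u6→q8, u7→q7.
This saturates every left vertex, so 7 is the maximum.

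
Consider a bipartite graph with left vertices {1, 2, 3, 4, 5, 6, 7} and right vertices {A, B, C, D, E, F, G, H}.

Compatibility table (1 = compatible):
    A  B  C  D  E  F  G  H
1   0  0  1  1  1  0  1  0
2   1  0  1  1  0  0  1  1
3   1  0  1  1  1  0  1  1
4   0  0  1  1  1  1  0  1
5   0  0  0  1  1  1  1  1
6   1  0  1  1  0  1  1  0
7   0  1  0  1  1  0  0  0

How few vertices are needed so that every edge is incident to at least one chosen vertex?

7

A maximum matching has 7 edges (e.g. 1–C, 2–A, 3–D, 4–H, 5–E, 6–G, 7–B).
By König's theorem the minimum vertex cover has the same size. One such cover is {1, 2, 3, 4, 5, 6, 7}.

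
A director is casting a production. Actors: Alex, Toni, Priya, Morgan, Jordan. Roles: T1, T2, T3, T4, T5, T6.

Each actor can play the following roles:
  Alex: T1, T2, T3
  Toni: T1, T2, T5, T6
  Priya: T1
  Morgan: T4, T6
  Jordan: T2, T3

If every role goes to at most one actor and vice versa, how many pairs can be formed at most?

A valid assignment of size 5: Alex→T3, Toni→T5, Priya→T1, Morgan→T6, Jordan→T2.
All 5 actors are matched, so no larger matching exists.

5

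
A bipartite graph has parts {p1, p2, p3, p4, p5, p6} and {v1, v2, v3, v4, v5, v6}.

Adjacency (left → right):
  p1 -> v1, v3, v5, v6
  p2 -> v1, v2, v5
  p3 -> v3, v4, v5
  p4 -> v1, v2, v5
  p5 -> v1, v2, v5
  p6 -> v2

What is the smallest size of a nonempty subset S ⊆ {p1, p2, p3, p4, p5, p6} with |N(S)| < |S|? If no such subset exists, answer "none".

Take S = {p2, p4, p5, p6}. Its neighbourhood is {v1, v2, v5}, so |N(S)| = 3 < |S| = 4.
Every subset of size less than 4 has at least as many neighbours as members, so 4 is the minimum.

4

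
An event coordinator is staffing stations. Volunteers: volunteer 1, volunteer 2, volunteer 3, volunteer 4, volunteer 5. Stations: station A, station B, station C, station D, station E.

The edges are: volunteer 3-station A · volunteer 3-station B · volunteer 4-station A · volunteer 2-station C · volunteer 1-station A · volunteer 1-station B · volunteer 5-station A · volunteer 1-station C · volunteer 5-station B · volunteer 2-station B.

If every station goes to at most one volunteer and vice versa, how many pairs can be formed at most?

3

One maximum matching: volunteer 1→station C, volunteer 2→station B, volunteer 3→station A.
The set {volunteer 1, volunteer 2, volunteer 3, volunteer 4, volunteer 5} has only 3 neighbours ({station A, station B, station C}), so by Hall's theorem at most 3 of the 5 volunteers can be matched.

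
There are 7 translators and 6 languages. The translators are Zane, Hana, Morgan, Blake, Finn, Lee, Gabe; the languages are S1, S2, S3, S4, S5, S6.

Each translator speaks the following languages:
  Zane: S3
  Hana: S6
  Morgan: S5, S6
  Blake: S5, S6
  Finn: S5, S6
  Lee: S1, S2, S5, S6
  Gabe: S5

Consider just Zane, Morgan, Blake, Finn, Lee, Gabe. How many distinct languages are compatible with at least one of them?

5

The union of neighbours of {Zane, Morgan, Blake, Finn, Lee, Gabe} is {S1, S2, S3, S5, S6}, which has 5 elements.
Since |N(S)| = 5 < |S| = 6, Hall's condition fails for this subset.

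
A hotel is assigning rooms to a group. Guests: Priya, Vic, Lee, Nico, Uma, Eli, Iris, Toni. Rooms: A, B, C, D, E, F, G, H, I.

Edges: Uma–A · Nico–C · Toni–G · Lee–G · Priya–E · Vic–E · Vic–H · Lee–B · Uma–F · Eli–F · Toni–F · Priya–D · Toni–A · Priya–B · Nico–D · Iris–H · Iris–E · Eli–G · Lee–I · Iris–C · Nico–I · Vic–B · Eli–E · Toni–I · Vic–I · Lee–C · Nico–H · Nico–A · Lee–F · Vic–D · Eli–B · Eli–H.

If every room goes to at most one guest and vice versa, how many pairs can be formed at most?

8

One maximum matching: Priya→B, Vic→D, Lee→G, Nico→A, Uma→F, Eli→H, Iris→E, Toni→I.
All 8 guests are matched, so no larger matching exists.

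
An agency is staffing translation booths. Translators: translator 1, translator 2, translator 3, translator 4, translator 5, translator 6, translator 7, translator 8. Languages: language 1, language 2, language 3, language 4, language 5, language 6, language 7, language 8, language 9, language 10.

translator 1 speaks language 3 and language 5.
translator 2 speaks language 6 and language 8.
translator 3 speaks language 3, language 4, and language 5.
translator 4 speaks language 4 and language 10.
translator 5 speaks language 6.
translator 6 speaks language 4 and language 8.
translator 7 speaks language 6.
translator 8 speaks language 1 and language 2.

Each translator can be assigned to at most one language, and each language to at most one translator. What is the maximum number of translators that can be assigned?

A valid assignment of size 7: translator 1→language 5, translator 2→language 8, translator 3→language 3, translator 4→language 10, translator 5→language 6, translator 6→language 4, translator 8→language 2.
The set {translator 5, translator 7} has only 1 neighbour ({language 6}), so by Hall's theorem at most 7 of the 8 translators can be matched.

7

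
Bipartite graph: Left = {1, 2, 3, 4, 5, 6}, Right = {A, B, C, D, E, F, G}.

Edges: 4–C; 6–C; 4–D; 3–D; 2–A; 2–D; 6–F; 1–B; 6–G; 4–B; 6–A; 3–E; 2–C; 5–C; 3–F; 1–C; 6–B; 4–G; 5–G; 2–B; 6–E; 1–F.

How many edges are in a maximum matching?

For example, pair 1–F, 2–D, 3–E, 4–B, 5–C, 6–G.
This saturates every left vertex, so 6 is the maximum.

6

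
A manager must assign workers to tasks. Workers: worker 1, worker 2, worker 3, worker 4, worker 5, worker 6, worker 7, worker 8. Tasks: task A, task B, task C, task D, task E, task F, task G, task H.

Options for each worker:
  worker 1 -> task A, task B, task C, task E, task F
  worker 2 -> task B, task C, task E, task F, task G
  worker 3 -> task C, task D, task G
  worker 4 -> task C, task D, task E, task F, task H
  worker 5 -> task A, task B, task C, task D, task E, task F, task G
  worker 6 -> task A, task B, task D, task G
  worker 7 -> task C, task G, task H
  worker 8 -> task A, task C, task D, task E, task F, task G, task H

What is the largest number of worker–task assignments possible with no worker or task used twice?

A valid assignment of size 8: worker 1→task F, worker 2→task B, worker 3→task G, worker 4→task H, worker 5→task E, worker 6→task D, worker 7→task C, worker 8→task A.
All 8 workers are matched, so no larger matching exists.

8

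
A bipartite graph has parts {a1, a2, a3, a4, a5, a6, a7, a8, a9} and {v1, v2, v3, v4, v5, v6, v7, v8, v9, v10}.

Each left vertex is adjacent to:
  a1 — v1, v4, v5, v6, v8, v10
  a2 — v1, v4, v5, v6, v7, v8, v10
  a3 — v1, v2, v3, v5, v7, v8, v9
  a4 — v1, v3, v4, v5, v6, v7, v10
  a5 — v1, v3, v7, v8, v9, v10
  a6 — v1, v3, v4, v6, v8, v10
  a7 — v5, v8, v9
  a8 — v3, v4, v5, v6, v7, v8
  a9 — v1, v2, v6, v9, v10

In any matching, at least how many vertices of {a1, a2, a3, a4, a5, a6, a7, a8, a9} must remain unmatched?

For example, pair a1→v1, a2→v8, a3→v2, a4→v4, a5→v9, a6→v6, a7→v5, a8→v3, a9→v10.
All 9 left vertices are matched, so no larger matching exists.
That matches 9 of the 9, leaving 0 unmatched; no matching can do better.

0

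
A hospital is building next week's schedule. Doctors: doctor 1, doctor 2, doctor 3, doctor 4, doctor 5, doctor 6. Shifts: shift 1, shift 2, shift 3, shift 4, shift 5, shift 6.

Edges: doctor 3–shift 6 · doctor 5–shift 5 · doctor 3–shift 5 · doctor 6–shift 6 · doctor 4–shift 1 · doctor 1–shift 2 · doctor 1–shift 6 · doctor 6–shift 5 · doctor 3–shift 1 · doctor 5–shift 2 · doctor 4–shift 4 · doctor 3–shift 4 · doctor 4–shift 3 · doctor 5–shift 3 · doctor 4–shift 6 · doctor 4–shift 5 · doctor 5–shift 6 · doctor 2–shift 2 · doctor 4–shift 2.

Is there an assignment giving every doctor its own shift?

Yes

A valid assignment of size 6: doctor 1→shift 6, doctor 2→shift 2, doctor 3→shift 1, doctor 4→shift 4, doctor 5→shift 3, doctor 6→shift 5.
Every doctor is matched, so this is a perfect matching.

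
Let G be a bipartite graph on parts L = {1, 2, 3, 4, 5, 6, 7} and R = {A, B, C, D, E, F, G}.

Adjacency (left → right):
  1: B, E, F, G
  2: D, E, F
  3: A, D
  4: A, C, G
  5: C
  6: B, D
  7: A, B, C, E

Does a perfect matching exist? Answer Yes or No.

One maximum matching: 1→F, 2→E, 3→A, 4→G, 5→C, 6→D, 7→B.
All 7 left vertices are covered.

Yes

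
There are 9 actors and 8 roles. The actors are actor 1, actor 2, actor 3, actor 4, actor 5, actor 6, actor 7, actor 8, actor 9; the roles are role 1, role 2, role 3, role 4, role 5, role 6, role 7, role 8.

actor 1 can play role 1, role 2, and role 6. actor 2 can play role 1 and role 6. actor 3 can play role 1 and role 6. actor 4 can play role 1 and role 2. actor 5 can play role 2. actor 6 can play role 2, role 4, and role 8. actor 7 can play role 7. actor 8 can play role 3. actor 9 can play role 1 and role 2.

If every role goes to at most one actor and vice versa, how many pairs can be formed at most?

6

A valid assignment of size 6: actor 1–role 2, actor 2–role 6, actor 3–role 1, actor 6–role 8, actor 7–role 7, actor 8–role 3.
The set {actor 1, actor 2, actor 3, actor 4, actor 5, actor 9} has only 3 neighbours ({role 1, role 2, role 6}), so by Hall's theorem at most 6 of the 9 actors can be matched.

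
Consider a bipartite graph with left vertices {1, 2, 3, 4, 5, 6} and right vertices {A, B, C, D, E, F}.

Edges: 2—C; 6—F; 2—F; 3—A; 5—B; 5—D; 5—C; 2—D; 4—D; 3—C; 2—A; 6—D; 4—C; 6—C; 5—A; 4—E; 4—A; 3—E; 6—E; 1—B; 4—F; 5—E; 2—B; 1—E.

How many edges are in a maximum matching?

6

One maximum matching: 1-B, 2-F, 3-C, 4-A, 5-D, 6-E.
All 6 left vertices are matched, so no larger matching exists.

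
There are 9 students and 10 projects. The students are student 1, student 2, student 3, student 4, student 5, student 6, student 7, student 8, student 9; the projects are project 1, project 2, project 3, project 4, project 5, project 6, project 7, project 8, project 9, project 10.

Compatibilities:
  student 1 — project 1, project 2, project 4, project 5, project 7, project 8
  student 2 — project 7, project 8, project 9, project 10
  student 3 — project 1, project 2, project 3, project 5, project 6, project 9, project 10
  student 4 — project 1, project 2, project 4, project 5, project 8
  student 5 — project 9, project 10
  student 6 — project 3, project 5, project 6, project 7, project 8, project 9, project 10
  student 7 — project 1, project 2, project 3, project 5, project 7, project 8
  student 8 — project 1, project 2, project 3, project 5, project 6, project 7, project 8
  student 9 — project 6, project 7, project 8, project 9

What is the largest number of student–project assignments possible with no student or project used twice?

A valid assignment of size 9: student 1-project 4, student 2-project 8, student 3-project 6, student 4-project 1, student 5-project 10, student 6-project 3, student 7-project 2, student 8-project 7, student 9-project 9.
This saturates every student, so 9 is the maximum.

9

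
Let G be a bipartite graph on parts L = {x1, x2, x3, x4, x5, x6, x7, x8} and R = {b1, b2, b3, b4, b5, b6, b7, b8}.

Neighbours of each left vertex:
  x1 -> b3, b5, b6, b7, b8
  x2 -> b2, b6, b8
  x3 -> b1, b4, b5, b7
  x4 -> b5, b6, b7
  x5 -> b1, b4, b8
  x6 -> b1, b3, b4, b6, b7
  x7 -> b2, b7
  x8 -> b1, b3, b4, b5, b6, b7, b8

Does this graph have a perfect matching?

For example, pair x1→b3, x2→b8, x3→b5, x4→b6, x5→b4, x6→b1, x7→b2, x8→b7.
All 8 left vertices are covered.

Yes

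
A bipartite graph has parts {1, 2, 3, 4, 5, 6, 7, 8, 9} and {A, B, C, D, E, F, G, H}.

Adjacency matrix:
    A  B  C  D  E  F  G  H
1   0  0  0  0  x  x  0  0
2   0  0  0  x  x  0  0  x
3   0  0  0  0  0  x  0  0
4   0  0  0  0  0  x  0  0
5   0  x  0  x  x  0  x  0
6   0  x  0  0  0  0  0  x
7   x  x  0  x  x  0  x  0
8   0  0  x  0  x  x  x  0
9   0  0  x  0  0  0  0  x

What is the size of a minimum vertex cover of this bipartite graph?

{1, 2, 5, 6, 7, 8, 9, F} is a vertex cover of size 8: every edge has an endpoint in this set.
No smaller cover exists because 1–E, 2–H, 3–F, 5–D, 6–B, 7–A, 8–G, 9–C is a matching of size 8, and a cover must include an endpoint of each of these disjoint edges (König's theorem).

8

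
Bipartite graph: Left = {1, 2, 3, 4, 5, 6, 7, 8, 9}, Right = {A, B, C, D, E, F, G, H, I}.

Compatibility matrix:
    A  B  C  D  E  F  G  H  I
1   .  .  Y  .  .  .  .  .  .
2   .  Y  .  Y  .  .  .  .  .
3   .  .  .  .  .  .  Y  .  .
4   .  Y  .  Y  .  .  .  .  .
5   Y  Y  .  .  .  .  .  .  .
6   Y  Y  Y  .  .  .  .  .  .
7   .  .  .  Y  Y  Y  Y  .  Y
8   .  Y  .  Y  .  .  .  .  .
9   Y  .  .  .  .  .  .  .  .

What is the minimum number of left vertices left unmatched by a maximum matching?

For example, pair 1–C, 2–D, 3–G, 4–B, 5–A, 7–E.
The set {1, 2, 4, 5, 6, 8, 9} has only 4 neighbours ({A, B, C, D}), so by Hall's theorem at most 6 of the 9 left vertices can be matched.
That matches 6 of the 9, leaving 3 unmatched; no matching can do better.

3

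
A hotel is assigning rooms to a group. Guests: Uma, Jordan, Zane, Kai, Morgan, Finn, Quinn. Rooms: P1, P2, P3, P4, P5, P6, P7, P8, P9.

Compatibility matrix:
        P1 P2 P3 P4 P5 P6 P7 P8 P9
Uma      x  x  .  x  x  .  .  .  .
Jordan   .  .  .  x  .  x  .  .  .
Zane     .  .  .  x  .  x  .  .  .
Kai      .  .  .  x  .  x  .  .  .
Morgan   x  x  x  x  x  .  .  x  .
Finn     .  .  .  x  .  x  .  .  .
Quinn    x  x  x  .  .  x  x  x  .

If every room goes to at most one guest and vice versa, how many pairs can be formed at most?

One maximum matching: Uma→P5, Jordan→P4, Zane→P6, Morgan→P3, Quinn→P1.
The set {Jordan, Zane, Kai, Finn} has only 2 neighbours ({P4, P6}), so by Hall's theorem at most 5 of the 7 guests can be matched.

5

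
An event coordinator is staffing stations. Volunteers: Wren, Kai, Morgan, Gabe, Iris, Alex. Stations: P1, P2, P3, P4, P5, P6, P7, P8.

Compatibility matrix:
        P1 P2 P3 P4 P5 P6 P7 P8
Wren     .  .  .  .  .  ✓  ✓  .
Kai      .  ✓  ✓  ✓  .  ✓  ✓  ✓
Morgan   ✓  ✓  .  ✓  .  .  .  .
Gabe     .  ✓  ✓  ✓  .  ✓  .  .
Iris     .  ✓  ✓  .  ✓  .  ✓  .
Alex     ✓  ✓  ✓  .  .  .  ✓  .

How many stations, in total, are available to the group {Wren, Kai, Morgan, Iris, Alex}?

The union of neighbours of {Wren, Kai, Morgan, Iris, Alex} is {P1, P2, P3, P4, P5, P6, P7, P8}, which has 8 elements.
Since |N(S)| = 8 ≥ |S| = 5, Hall's condition holds for this subset.

8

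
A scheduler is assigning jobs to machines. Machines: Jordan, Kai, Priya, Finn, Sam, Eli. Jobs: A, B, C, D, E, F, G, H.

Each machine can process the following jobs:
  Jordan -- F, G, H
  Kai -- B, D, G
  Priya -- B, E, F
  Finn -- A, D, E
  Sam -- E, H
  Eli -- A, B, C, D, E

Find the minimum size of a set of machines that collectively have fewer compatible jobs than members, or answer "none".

A matching saturating every machine exists, for instance Jordan→F, Kai→G, Priya→B, Finn→D, Sam→E, Eli→A.
By Hall's marriage theorem, this means |N(S)| ≥ |S| for every subset S, so no violating subset exists.

none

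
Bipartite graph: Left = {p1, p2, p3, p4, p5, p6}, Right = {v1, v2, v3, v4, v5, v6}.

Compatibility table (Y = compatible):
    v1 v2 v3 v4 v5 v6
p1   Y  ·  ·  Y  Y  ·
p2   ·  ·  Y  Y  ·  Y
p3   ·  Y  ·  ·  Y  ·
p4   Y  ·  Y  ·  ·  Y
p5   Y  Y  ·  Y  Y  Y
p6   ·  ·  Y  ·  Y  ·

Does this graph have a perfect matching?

Yes

One maximum matching: p1–v1, p2–v4, p3–v5, p4–v6, p5–v2, p6–v3.
Every left vertex is matched, so this is a perfect matching.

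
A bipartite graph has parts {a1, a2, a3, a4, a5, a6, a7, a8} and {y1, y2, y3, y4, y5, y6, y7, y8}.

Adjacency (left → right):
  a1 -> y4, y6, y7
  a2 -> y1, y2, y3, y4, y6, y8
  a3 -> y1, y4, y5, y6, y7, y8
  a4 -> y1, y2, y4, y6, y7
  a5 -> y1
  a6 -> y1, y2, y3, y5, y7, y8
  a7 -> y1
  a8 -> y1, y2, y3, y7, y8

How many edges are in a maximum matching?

One maximum matching: a1–y4, a2–y6, a3–y5, a4–y2, a5–y1, a6–y3, a8–y7.
The set {a5, a7} has only 1 neighbour ({y1}), so by Hall's theorem at most 7 of the 8 left vertices can be matched.

7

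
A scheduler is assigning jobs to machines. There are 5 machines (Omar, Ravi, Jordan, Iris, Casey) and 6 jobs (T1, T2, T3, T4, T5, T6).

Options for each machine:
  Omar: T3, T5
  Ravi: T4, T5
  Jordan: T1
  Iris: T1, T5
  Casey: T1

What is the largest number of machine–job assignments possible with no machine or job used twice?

4

A valid assignment of size 4: Omar–T3, Ravi–T4, Jordan–T1, Iris–T5.
The set {Jordan, Casey} has only 1 neighbour ({T1}), so by Hall's theorem at most 4 of the 5 machines can be matched.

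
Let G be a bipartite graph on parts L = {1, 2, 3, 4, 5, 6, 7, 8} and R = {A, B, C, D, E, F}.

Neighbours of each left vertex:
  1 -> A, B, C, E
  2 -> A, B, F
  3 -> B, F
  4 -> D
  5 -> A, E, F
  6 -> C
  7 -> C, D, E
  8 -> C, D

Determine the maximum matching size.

A valid assignment of size 6: 1→B, 2→A, 3→F, 4→D, 5→E, 6→C.
The set {1, 2, 3, 4, 5, 6, 7, 8} has only 6 neighbours ({A, B, C, D, E, F}), so by Hall's theorem at most 6 of the 8 left vertices can be matched.

6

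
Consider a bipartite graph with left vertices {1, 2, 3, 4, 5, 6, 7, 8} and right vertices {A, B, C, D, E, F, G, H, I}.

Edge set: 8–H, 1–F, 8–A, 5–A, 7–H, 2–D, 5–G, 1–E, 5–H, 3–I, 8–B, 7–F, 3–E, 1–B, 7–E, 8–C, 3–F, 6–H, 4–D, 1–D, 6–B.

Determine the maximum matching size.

7

A valid assignment of size 7: 1-F, 2-D, 3-I, 5-G, 6-H, 7-E, 8-B.
The set {2, 4} has only 1 neighbour ({D}), so by Hall's theorem at most 7 of the 8 left vertices can be matched.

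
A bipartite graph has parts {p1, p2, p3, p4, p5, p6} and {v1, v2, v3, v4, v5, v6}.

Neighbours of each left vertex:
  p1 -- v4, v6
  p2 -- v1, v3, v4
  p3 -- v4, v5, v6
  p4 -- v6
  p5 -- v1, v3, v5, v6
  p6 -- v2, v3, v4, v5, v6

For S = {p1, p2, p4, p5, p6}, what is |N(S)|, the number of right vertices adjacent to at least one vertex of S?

The union of neighbours of {p1, p2, p4, p5, p6} is {v1, v2, v3, v4, v5, v6}, which has 6 elements.
Since |N(S)| = 6 ≥ |S| = 5, Hall's condition holds for this subset.

6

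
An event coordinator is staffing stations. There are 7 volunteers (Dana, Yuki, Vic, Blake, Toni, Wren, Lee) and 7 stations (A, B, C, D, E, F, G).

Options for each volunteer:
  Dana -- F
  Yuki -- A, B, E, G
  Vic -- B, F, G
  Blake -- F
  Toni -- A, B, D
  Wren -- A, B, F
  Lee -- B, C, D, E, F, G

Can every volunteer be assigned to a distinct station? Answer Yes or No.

The set {Dana, Blake} has only 1 neighbour ({F}), so by Hall's theorem at most 6 of the 7 volunteers can be matched.
Hence no matching covers every volunteer.

No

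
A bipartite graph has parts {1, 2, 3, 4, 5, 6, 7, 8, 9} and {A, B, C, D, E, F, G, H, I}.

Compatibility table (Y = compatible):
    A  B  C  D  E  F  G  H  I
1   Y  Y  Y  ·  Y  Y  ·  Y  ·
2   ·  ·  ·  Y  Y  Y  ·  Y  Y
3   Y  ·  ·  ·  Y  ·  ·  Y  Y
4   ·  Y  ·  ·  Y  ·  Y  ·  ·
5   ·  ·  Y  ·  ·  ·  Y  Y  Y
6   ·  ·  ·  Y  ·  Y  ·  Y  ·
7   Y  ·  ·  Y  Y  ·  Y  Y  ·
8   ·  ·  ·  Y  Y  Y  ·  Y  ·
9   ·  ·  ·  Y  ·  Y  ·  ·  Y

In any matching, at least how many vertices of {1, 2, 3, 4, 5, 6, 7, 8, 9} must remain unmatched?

0

One maximum matching: 1-A, 2-E, 3-I, 4-B, 5-C, 6-D, 7-G, 8-H, 9-F.
All 9 left vertices are matched, so no larger matching exists.
That matches 9 of the 9, leaving 0 unmatched; no matching can do better.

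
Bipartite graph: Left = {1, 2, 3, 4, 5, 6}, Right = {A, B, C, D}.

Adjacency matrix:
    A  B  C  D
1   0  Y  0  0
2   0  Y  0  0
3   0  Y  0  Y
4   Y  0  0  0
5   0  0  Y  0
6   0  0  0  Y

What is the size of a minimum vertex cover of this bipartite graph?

4

A maximum matching has 4 edges (e.g. 1–B, 3–D, 4–A, 5–C).
By König's theorem the minimum vertex cover has the same size. One such cover is {4, 5, B, D}.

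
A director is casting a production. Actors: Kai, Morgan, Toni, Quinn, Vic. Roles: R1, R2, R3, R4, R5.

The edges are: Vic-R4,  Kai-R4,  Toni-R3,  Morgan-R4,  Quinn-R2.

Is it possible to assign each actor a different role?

The set {Kai, Morgan, Vic} has only 1 neighbour ({R4}), so by Hall's theorem at most 3 of the 5 actors can be matched.
Hence no matching covers every actor.

No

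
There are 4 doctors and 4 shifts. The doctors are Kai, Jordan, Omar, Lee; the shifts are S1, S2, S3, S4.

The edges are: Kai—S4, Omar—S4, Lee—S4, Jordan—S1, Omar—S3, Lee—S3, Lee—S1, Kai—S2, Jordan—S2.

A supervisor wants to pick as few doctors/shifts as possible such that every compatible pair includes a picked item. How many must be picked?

A maximum matching has 4 edges (e.g. Kai–S2, Jordan–S1, Omar–S3, Lee–S4).
By König's theorem the minimum vertex cover has the same size. One such cover is {Kai, Jordan, Omar, Lee}.

4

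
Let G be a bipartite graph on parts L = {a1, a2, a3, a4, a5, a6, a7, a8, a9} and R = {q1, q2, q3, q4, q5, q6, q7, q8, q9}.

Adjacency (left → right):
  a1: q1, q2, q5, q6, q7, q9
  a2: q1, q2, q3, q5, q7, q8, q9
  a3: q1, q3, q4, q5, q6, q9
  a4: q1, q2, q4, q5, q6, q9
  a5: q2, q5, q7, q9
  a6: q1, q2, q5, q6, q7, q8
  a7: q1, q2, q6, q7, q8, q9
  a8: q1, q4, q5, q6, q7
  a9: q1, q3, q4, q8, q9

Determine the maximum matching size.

One maximum matching: a1→q2, a2→q3, a3→q6, a4→q1, a5→q5, a6→q7, a7→q8, a8→q4, a9→q9.
All 9 left vertices are matched, so no larger matching exists.

9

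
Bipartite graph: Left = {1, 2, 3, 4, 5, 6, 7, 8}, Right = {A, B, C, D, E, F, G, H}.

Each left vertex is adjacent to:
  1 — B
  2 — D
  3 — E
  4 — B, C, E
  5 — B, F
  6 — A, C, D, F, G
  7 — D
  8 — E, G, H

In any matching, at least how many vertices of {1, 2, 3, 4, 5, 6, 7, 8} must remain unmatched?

1

A valid assignment of size 7: 1–B, 2–D, 3–E, 4–C, 5–F, 6–A, 8–G.
The set {2, 7} has only 1 neighbour ({D}), so by Hall's theorem at most 7 of the 8 left vertices can be matched.
That matches 7 of the 8, leaving 1 unmatched; no matching can do better.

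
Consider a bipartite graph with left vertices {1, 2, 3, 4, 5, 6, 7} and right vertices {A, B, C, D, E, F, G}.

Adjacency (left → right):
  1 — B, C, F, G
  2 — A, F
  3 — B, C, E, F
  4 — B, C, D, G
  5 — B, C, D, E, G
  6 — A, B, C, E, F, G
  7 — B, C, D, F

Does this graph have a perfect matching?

Yes

A valid assignment of size 7: 1–C, 2–F, 3–E, 4–D, 5–G, 6–A, 7–B.
Every left vertex is matched, so this is a perfect matching.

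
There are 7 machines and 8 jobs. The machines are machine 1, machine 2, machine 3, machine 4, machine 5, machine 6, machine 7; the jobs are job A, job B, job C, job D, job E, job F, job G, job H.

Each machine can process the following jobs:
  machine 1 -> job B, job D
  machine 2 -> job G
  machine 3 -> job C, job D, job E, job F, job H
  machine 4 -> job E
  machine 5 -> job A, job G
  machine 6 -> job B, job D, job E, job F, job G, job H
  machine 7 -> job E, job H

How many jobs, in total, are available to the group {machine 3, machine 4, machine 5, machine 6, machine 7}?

The union of neighbours of {machine 3, machine 4, machine 5, machine 6, machine 7} is {job A, job B, job C, job D, job E, job F, job G, job H}, which has 8 elements.
Since |N(S)| = 8 ≥ |S| = 5, Hall's condition holds for this subset.

8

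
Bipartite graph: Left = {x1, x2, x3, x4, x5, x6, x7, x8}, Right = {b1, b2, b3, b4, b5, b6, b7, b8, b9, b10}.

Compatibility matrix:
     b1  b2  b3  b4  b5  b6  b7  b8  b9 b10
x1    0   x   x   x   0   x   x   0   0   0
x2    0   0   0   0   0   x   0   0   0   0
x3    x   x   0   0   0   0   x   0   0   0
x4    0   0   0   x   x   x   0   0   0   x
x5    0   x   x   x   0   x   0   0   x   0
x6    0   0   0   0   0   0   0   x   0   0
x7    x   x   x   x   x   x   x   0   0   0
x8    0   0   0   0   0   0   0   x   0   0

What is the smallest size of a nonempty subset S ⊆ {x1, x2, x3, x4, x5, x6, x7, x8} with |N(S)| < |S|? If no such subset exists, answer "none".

2

Take S = {x6, x8}. Its neighbourhood is {b8}, so |N(S)| = 1 < |S| = 2.
No single vertex violates Hall's condition since each has at least one neighbour, so 2 is the minimum.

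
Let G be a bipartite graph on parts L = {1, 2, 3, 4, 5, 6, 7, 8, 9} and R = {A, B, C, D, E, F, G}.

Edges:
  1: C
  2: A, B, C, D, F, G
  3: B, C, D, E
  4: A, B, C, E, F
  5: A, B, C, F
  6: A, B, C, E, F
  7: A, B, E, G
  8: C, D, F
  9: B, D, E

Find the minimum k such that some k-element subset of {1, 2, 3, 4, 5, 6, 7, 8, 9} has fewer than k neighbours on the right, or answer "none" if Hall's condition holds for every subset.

7

Take S = {1, 3, 4, 5, 6, 8, 9}. Its neighbourhood is {A, B, C, D, E, F}, so |N(S)| = 6 < |S| = 7.
Every subset of size less than 7 has at least as many neighbours as members, so 7 is the minimum.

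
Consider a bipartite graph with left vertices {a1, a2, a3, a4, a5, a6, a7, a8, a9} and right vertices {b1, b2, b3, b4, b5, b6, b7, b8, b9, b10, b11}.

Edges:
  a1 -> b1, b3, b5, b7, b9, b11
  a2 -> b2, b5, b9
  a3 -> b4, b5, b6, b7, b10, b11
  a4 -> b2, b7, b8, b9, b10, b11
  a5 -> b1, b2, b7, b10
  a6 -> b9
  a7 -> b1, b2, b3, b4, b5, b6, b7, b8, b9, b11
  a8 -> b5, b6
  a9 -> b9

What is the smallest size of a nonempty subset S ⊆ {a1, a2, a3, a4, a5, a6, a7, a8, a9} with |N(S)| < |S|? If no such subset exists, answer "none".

2

Take S = {a6, a9}. Its neighbourhood is {b9}, so |N(S)| = 1 < |S| = 2.
No single vertex violates Hall's condition since each has at least one neighbour, so 2 is the minimum.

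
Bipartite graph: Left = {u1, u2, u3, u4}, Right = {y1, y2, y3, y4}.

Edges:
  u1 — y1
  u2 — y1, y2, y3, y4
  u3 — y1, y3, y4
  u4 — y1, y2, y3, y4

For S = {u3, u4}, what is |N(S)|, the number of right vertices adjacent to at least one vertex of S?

The union of neighbours of {u3, u4} is {y1, y2, y3, y4}, which has 4 elements.
Since |N(S)| = 4 ≥ |S| = 2, Hall's condition holds for this subset.

4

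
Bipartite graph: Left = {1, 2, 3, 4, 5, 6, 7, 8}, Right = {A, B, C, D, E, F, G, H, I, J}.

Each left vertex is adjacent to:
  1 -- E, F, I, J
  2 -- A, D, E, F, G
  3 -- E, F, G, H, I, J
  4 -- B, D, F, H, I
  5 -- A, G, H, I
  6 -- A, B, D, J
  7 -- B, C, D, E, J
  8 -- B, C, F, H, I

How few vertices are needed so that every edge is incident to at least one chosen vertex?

8

The 8 edges 1–F, 2–A, 3–G, 4–B, 5–I, 6–J, 7–E, 8–H form a matching, so any vertex cover needs at least 8 vertices (one per matched edge).
Conversely {1, 2, 3, 4, 5, 6, 7, 8} meets every edge and has exactly 8 vertices, so 8 is optimal.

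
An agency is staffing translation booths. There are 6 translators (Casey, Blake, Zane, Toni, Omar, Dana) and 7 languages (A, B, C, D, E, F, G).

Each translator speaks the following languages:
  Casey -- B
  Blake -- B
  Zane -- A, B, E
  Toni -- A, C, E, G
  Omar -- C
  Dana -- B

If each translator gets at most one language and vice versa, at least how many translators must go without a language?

2

For example, pair Casey→B, Zane→A, Toni→E, Omar→C.
The set {Casey, Blake, Dana} has only 1 neighbour ({B}), so by Hall's theorem at most 4 of the 6 translators can be matched.
That matches 4 of the 6, leaving 2 unmatched; no matching can do better.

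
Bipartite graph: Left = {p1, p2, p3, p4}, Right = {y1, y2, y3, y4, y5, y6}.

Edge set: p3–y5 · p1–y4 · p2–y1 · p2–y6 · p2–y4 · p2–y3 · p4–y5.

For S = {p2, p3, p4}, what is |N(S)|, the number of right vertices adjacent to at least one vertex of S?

The union of neighbours of {p2, p3, p4} is {y1, y3, y4, y5, y6}, which has 5 elements.
Since |N(S)| = 5 ≥ |S| = 3, Hall's condition holds for this subset.

5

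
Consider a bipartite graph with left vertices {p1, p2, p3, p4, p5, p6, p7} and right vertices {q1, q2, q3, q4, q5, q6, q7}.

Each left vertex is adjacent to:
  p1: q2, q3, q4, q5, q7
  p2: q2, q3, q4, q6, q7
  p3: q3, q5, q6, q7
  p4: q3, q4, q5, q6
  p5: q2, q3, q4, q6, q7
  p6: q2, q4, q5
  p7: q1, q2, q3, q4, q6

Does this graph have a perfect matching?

Yes

For example, pair p1→q7, p2→q3, p3→q5, p4→q4, p5→q6, p6→q2, p7→q1.
Every left vertex is matched, so this is a perfect matching.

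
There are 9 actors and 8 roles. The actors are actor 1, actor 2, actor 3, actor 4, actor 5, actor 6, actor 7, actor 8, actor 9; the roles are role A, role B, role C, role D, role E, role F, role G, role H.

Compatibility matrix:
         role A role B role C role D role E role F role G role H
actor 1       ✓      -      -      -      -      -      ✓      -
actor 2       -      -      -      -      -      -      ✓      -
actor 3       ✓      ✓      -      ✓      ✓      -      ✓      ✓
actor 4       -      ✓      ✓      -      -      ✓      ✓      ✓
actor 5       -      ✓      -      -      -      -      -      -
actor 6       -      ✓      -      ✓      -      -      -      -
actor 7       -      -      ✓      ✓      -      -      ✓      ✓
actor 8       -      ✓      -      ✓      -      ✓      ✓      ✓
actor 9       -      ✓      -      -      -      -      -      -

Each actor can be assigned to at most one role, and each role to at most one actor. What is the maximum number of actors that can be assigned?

One maximum matching: actor 1–role A, actor 2–role G, actor 3–role E, actor 4–role C, actor 5–role B, actor 6–role D, actor 7–role H, actor 8–role F.
The set {actor 5, actor 9} has only 1 neighbour ({role B}), so by Hall's theorem at most 8 of the 9 actors can be matched.

8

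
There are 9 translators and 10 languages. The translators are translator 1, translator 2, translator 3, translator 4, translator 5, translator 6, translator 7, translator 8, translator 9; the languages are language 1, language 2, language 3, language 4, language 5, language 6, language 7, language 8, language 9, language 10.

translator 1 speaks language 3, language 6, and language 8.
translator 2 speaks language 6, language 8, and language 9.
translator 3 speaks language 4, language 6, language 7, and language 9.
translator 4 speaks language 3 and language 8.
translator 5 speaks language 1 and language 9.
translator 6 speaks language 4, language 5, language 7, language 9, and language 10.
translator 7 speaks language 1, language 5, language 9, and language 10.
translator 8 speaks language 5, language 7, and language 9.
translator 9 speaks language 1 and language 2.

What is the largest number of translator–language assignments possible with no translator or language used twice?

One maximum matching: translator 1→language 8, translator 2→language 6, translator 3→language 4, translator 4→language 3, translator 5→language 1, translator 6→language 7, translator 7→language 10, translator 8→language 9, translator 9→language 2.
All 9 translators are matched, so no larger matching exists.

9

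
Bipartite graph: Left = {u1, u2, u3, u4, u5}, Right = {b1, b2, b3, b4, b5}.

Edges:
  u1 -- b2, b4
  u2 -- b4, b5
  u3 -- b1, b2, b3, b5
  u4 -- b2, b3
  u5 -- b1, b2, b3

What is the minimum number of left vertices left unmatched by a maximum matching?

0

One maximum matching: u1–b4, u2–b5, u3–b1, u4–b2, u5–b3.
All 5 left vertices are matched, so no larger matching exists.
That matches 5 of the 5, leaving 0 unmatched; no matching can do better.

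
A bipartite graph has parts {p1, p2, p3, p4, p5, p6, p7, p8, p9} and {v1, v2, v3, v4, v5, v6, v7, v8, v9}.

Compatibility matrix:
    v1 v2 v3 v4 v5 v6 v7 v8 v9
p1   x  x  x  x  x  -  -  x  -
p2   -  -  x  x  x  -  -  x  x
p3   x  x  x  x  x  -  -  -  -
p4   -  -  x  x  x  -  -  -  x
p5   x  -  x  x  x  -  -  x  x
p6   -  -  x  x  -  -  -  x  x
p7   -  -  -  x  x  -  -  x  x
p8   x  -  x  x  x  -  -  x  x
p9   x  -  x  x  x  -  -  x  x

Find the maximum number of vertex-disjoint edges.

7

For example, pair p1→v3, p2→v5, p3→v2, p4→v9, p5→v1, p6→v4, p7→v8.
The set {p1, p2, p3, p4, p5, p6, p7, p8, p9} has only 7 neighbours ({v1, v2, v3, v4, v5, v8, v9}), so by Hall's theorem at most 7 of the 9 left vertices can be matched.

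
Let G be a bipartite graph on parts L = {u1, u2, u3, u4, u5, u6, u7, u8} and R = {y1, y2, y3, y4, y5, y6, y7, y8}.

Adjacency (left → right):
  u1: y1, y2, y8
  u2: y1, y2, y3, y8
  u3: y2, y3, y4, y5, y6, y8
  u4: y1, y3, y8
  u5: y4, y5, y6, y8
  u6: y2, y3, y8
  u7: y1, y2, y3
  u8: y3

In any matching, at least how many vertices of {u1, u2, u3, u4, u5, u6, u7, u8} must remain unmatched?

2

For example, pair u1→y8, u2→y2, u3→y6, u4→y1, u5→y4, u6→y3.
The set {u1, u2, u4, u6, u7, u8} has only 4 neighbours ({y1, y2, y3, y8}), so by Hall's theorem at most 6 of the 8 left vertices can be matched.
That matches 6 of the 8, leaving 2 unmatched; no matching can do better.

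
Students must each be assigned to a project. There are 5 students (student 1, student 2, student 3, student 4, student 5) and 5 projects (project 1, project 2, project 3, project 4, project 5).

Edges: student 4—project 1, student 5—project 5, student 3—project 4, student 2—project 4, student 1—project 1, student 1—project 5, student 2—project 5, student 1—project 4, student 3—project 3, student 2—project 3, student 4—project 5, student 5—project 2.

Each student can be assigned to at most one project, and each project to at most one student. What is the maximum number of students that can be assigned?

One maximum matching: student 1→project 4, student 2→project 5, student 3→project 3, student 4→project 1, student 5→project 2.
This saturates every student, so 5 is the maximum.

5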